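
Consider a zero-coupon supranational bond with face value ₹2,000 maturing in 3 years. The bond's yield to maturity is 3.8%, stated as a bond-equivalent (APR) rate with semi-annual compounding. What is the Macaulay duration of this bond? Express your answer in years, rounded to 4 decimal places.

A zero-coupon bond has a single cash flow at maturity, so its Macaulay duration equals its maturity: 3 years.
(Equivalently: 6 semi-annual periods ÷ 2 = 3 years.)

3.0000 years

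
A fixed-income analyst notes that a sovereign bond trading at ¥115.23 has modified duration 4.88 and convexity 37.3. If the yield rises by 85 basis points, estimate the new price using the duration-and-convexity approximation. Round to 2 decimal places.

¥110.61

Duration effect: -D_mod·Δy = -4.88 × (+0.0085) = -0.041480
Convexity effect: ½·C·(Δy)² = 0.5 × 37.3 × (0.0085)² = +0.0013474625
ΔP/P ≈ -0.041480 + 0.0013474625 = -0.0401325375
New price ≈ 115.23 × (1 - 0.0401325375) = 110.605527703875.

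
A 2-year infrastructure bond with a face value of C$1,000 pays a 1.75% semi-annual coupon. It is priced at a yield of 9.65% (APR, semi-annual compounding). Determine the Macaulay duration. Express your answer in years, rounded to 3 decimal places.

Periodic yield y = 0.04825. Discount each cash flow and weight by its period:
  t   CF        PV=CF/(1+0.04825)^t    t·PV
  1         8.75         8.3472         8.3472
  2         8.75         7.9630        15.9261
  3         8.75         7.5965        22.7895
  4     1,008.75       835.4569     3,341.8277
  Σ                    859.3637     3,388.8905
Price P = Σ PV = 859.3637.
Macaulay duration = Σ(t·PV) / P = 3,388.8905 / 859.3637 = 3.94349 half-year periods.
In years: 3.94349 / 2 = 1.97174 years.

1.972 years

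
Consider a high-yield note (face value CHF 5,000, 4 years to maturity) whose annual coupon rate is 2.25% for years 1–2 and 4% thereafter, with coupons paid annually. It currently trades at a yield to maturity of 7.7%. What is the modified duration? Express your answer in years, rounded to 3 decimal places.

3.567 years

Periodic yield y = 0.077. First find Macaulay duration:
  t   CF        PV=CF/(1+0.077)^t    t·PV
  1       112.50       104.4568       104.4568
  2       112.50        96.9887       193.9774
  3       200.00       160.0969       480.2907
  4     5,200.00     3,864.9202    15,459.6808
  Σ                  4,226.4626    16,238.4056
P = 4,226.4626; Macaulay duration = 16,238.4056 / 4,226.4626 = 3.84208 years.
Modified duration = D_Mac / (1 + y) = 3.84208 / 1.077 = 3.56739 years.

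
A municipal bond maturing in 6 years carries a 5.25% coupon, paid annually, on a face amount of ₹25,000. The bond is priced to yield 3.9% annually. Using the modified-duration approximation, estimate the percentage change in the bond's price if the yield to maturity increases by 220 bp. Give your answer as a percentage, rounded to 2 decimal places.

-11.28%

Periodic yield y = 0.039. Modified duration first:
  t   CF        PV=CF/(1+0.039)^t    t·PV
  1     1,312.50     1,263.2339     1,263.2339
  2     1,312.50     1,215.8170     2,431.6340
  3     1,312.50     1,170.1800     3,510.5400
  4     1,312.50     1,126.2560     4,505.0240
  5     1,312.50     1,083.9808     5,419.9038
  6    26,312.50    20,915.5278   125,493.1666
  Σ                 26,774.9954   142,623.5024
P = 26,774.9954; D_Mac = 5.32674 yrs; D_mod = 5.32674/(1+0.039) = 5.12680 yrs.
ΔP/P ≈ -D_mod · Δy = -5.12680 × (+0.022) = -0.112790 = -11.2790%.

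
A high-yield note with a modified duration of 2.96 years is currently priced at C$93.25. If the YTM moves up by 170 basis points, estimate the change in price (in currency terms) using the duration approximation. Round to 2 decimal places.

Duration approximation: ΔP/P ≈ -D_mod · Δy = -2.96 × (+0.017) = -0.050320.
ΔP ≈ 93.25 × (-0.050320) = -4.69234.

-C$4.69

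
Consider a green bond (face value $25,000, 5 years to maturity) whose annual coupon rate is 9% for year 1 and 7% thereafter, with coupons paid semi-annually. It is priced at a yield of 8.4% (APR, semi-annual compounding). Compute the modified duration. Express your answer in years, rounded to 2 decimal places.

Periodic yield y = 0.042. First find Macaulay duration:
  t   CF        PV=CF/(1+0.042)^t    t·PV
  1     1,125.00     1,079.6545     1,079.6545
  2     1,125.00     1,036.1368     2,072.2735
  3       875.00       773.4013     2,320.2039
  4       875.00       742.2277     2,968.9109
  5       875.00       712.3107     3,561.5534
  6       875.00       683.5995     4,101.5970
  7       875.00       656.0456     4,592.3191
  8       875.00       629.6023     5,036.8183
  9       875.00       604.2248     5,438.0236
  10   25,875.00    17,147.5931   171,475.9307
  Σ                 24,064.7963   202,647.2852
P = 24,064.7963; Macaulay duration = 202,647.2852 / 24,064.7963 = 8.42090 half-year periods = 4.21045 years.
Modified duration = D_Mac / (1 + y) = 4.21045 / 1.042 = 4.04074 years.

4.04 years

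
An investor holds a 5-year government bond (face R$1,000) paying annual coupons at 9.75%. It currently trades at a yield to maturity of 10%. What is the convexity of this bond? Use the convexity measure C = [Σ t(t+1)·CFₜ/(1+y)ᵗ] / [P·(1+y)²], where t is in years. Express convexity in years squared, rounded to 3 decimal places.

With y = 0.1:
  t   CF        PV=CF/(1+0.1)^t    t·PV        t(t+1)·PV
  1        97.50        88.6364        88.6364         177.2727
  2        97.50        80.5785       161.1570         483.4711
  3        97.50        73.2532       219.7596         879.0383
  4        97.50        66.5938       266.3752       1,331.8762
  5     1,097.50       681.4612     3,407.3058      20,443.8346
  Σ                    990.5230     4,143.2340      23,315.4929
P = 990.5230.
Convexity = Σ t(t+1)·PV / [P·(1+y)²] = 23,315.4929 / (990.5230 × 1.210000) = 19.45336.

19.453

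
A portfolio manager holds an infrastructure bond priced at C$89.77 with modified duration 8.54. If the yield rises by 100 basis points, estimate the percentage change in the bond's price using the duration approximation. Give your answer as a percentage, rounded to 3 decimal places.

-8.540%

Duration approximation: ΔP/P ≈ -D_mod · Δy = -8.54 × (+0.01) = -0.085400.
As a percentage: -8.5400%.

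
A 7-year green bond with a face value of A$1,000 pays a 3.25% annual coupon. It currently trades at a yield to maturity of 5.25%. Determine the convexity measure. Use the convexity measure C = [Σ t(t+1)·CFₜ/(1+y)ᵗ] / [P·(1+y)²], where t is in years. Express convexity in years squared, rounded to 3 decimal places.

With y = 0.0525:
  t   CF        PV=CF/(1+0.0525)^t    t·PV        t(t+1)·PV
  1        32.50        30.8789        30.8789          61.7577
  2        32.50        29.3386        58.6772         176.0315
  3        32.50        27.8751        83.6254         334.5017
  4        32.50        26.4847       105.9388         529.6939
  5        32.50        25.1636       125.8180         754.9081
  6        32.50        23.9084       143.4505       1,004.1533
  7     1,032.50       721.6645     5,051.6513      40,413.2108
  Σ                    885.3138     5,600.0401      43,274.2569
P = 885.3138.
Convexity = Σ t(t+1)·PV / [P·(1+y)²] = 43,274.2569 / (885.3138 × 1.107756) = 44.12535.

44.125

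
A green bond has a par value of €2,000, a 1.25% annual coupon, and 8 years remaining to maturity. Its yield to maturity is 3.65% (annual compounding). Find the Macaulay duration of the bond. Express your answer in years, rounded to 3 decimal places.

7.623 years

Periodic yield y = 0.0365. Discount each cash flow and weight by its year:
  t   CF        PV=CF/(1+0.0365)^t    t·PV
  1        25.00        24.1196        24.1196
  2        25.00        23.2703        46.5405
  3        25.00        22.4508        67.3524
  4        25.00        21.6602        86.6409
  5        25.00        20.8975       104.4873
  6        25.00        20.1616       120.9694
  7        25.00        19.4516       136.1611
  8     2,025.00     1,520.0945    12,160.7557
  Σ                  1,672.1060    12,747.0269
Price P = Σ PV = 1,672.1060.
Macaulay duration = Σ(t·PV) / P = 12,747.0269 / 1,672.1060 = 7.62334 years.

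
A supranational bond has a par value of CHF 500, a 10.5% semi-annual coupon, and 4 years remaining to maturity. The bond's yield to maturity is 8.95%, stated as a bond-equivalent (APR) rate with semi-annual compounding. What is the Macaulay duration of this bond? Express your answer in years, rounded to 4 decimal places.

Periodic yield y = 0.04475. Discount each cash flow and weight by its period:
  t   CF        PV=CF/(1+0.04475)^t    t·PV
  1        26.25        25.1256        25.1256
  2        26.25        24.0494        48.0988
  3        26.25        23.0193        69.0579
  4        26.25        22.0333        88.1332
  5        26.25        21.0896       105.4478
  6        26.25        20.1862       121.1173
  7        26.25        19.3216       135.2511
  8       526.25       370.7602     2,966.0813
  Σ                    525.5852     3,558.3131
Price P = Σ PV = 525.5852.
Macaulay duration = Σ(t·PV) / P = 3,558.3131 / 525.5852 = 6.77019 half-year periods.
In years: 6.77019 / 2 = 3.38510 years.

3.3851 years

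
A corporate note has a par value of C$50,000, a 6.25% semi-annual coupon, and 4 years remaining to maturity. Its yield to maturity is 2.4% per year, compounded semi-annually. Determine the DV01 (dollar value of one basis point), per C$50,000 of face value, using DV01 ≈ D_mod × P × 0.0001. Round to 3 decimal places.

C$20.562

Periodic yield y = 0.012.
  t   CF        PV=CF/(1+0.012)^t    t·PV
  1     1,562.50     1,543.9723     1,543.9723
  2     1,562.50     1,525.6644     3,051.3287
  3     1,562.50     1,507.5735     4,522.7204
  4     1,562.50     1,489.6971     5,958.7885
  5     1,562.50     1,472.0327     7,360.1636
  6     1,562.50     1,454.5778     8,727.4667
  7     1,562.50     1,437.3298    10,061.3088
  8    51,562.50    46,869.4509   374,955.6075
  Σ                 57,300.2985   416,181.3565
P = 57,300.2985; D_Mac = 7.26316 half-year periods = 3.63158 yrs; D_mod = 3.58852 yrs.
DV01 ≈ 3.58852 × 57,300.2985 × 0.0001 = 20.562320.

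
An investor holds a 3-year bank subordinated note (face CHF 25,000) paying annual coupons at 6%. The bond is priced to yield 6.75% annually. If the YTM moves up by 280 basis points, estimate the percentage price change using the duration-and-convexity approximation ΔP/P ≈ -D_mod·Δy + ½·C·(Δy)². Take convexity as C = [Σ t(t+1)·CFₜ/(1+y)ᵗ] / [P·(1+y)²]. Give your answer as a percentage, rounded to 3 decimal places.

With y = 0.0675:
  t   CF        PV=CF/(1+0.0675)^t    t·PV        t(t+1)·PV
  1     1,500.00     1,405.1522     1,405.1522       2,810.3044
  2     1,500.00     1,316.3018     2,632.6037       7,897.8111
  3    26,500.00    21,784.2305    65,352.6914     261,410.7655
  Σ                 24,505.6845    69,390.4473     272,118.8811
P = 24,505.6845; D_Mac = 2.83161 yrs; D_mod = 2.65256 yrs; C = 9.74442.
Duration effect: -2.65256 × (+0.028) = -0.074272
Convexity effect: 0.5 × 9.74442 × (0.028)² = +0.0038198
ΔP/P ≈ -0.074272 + 0.0038198 = -0.070452 = -7.0452%.

-7.045%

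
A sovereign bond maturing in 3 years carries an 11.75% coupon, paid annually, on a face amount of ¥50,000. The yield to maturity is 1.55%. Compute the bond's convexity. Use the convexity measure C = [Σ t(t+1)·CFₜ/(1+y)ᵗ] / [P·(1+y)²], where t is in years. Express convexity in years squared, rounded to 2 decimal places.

10.26

With y = 0.0155:
  t   CF        PV=CF/(1+0.0155)^t    t·PV        t(t+1)·PV
  1     5,875.00     5,785.3274     5,785.3274      11,570.6548
  2     5,875.00     5,697.0236    11,394.0471      34,182.1414
  3    55,875.00    53,355.3229   160,065.9688     640,263.8753
  Σ                 64,837.6739   177,245.3434     686,016.6716
P = 64,837.6739.
Convexity = Σ t(t+1)·PV / [P·(1+y)²] = 686,016.6716 / (64,837.6739 × 1.031240) = 10.26000.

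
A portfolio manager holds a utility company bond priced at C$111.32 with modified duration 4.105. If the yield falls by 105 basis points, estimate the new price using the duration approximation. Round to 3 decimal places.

Duration approximation: ΔP/P ≈ -D_mod · Δy = -4.105 × (-0.0105) = +0.0431025.
New price ≈ 111.32 × (1 + 0.0431025) = 116.1181703.

C$116.118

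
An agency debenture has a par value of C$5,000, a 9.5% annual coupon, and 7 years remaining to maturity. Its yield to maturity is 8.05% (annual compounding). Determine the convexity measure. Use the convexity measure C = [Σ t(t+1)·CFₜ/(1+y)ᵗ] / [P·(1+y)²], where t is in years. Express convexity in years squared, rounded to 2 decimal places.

With y = 0.0805:
  t   CF        PV=CF/(1+0.0805)^t    t·PV        t(t+1)·PV
  1       475.00       439.6113       439.6113         879.2226
  2       475.00       406.8591       813.7183       2,441.1548
  3       475.00       376.5471     1,129.6413       4,518.5651
  4       475.00       348.4934     1,393.9735       6,969.8675
  5       475.00       322.5297     1,612.6487       9,675.8919
  6       475.00       298.5004     1,791.0027      12,537.0187
  7     5,475.00     3,184.2762    22,289.9331     178,319.4648
  Σ                  5,376.8172    29,470.5287     215,341.1853
P = 5,376.8172.
Convexity = Σ t(t+1)·PV / [P·(1+y)²] = 215,341.1853 / (5,376.8172 × 1.167480) = 34.30459.

34.30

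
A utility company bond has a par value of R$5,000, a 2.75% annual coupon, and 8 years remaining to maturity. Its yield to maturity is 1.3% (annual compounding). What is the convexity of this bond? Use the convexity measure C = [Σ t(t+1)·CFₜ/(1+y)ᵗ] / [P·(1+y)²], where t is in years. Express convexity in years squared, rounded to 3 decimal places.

62.380

With y = 0.013:
  t   CF        PV=CF/(1+0.013)^t    t·PV        t(t+1)·PV
  1       137.50       135.7354       135.7354         271.4709
  2       137.50       133.9935       267.9870         803.9611
  3       137.50       132.2740       396.8219       1,587.2875
  4       137.50       130.5765       522.3059       2,611.5294
  5       137.50       128.9008       644.5038       3,867.0227
  6       137.50       127.2466       763.4793       5,344.3552
  7       137.50       125.6136       879.2950       7,034.3603
  8     5,137.50     4,633.1491    37,065.1924     333,586.7317
  Σ                  5,547.4893    40,675.3208     355,106.7189
P = 5,547.4893.
Convexity = Σ t(t+1)·PV / [P·(1+y)²] = 355,106.7189 / (5,547.4893 × 1.026169) = 62.37973.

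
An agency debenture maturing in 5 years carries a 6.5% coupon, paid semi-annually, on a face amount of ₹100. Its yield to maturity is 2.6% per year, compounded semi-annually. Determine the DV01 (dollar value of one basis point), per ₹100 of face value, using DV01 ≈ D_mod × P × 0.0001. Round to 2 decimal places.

Periodic yield y = 0.013.
  t   CF        PV=CF/(1+0.013)^t    t·PV
  1         3.25         3.2083         3.2083
  2         3.25         3.1671         6.3342
  3         3.25         3.1265         9.3794
  4         3.25         3.0864        12.3454
  5         3.25         3.0467        15.2337
  6         3.25         3.0076        18.0459
  7         3.25         2.9690        20.7833
  8         3.25         2.9309        23.4476
  9         3.25         2.8933        26.0400
  10      103.25        90.7393       907.3934
  Σ                    118.1753     1,042.2112
P = 118.1753; D_Mac = 8.81920 half-year periods = 4.40960 yrs; D_mod = 4.35301 yrs.
DV01 ≈ 4.35301 × 118.1753 × 0.0001 = 0.051442.

₹0.05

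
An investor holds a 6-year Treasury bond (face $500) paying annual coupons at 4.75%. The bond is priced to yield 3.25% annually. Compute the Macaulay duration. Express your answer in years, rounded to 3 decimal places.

Periodic yield y = 0.0325. Discount each cash flow and weight by its year:
  t   CF        PV=CF/(1+0.0325)^t    t·PV
  1        23.75        23.0024        23.0024
  2        23.75        22.2784        44.5567
  3        23.75        21.5771        64.7314
  4        23.75        20.8979        83.5917
  5        23.75        20.2401       101.2007
  6       523.75       432.2984     2,593.7907
  Σ                    540.2944     2,910.8736
Price P = Σ PV = 540.2944.
Macaulay duration = Σ(t·PV) / P = 2,910.8736 / 540.2944 = 5.38757 years.

5.388 years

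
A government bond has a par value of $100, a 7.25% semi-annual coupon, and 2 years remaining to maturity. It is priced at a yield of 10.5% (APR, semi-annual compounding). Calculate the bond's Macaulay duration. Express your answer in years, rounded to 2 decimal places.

Periodic yield y = 0.0525. Discount each cash flow and weight by its period:
  t   CF        PV=CF/(1+0.0525)^t    t·PV
  1        3.625         3.4442         3.4442
  2        3.625         3.2724         6.5448
  3        3.625         3.1092         9.3275
  4      103.625        84.4454       337.7817
  Σ                     94.2711       357.0981
Price P = Σ PV = 94.2711.
Macaulay duration = Σ(t·PV) / P = 357.0981 / 94.2711 = 3.78799 half-year periods.
In years: 3.78799 / 2 = 1.89399 years.

1.89 years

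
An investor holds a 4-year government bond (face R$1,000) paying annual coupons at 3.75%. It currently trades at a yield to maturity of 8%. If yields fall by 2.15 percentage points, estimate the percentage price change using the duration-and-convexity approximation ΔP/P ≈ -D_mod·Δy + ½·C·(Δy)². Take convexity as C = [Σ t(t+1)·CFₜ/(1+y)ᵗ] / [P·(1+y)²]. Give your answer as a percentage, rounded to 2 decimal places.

+7.87%

With y = 0.08:
  t   CF        PV=CF/(1+0.08)^t    t·PV        t(t+1)·PV
  1        37.50        34.7222        34.7222          69.4444
  2        37.50        32.1502        64.3004         192.9012
  3        37.50        29.7687        89.3061         357.2245
  4     1,037.50       762.5935     3,050.3739      15,251.8694
  Σ                    859.2346     3,238.7026      15,871.4396
P = 859.2346; D_Mac = 3.76929 yrs; D_mod = 3.49008 yrs; C = 15.83642.
Duration effect: -3.49008 × (-0.0215) = +0.075037
Convexity effect: 0.5 × 15.83642 × (-0.0215)² = +0.0036602
ΔP/P ≈ +0.075037 + 0.0036602 = +0.078697 = +7.8697%.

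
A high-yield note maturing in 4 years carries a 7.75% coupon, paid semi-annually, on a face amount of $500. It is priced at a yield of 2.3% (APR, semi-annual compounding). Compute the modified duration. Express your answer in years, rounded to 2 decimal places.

3.53 years

Periodic yield y = 0.0115. First find Macaulay duration:
  t   CF        PV=CF/(1+0.0115)^t    t·PV
  1       19.375        19.1547        19.1547
  2       19.375        18.9369        37.8739
  3       19.375        18.7216        56.1649
  4       19.375        18.5088        74.0352
  5       19.375        18.2984        91.4918
  6       19.375        18.0903       108.5420
  7       19.375        17.8847       125.1926
  8      519.375       473.9734     3,791.7870
  Σ                    603.5688     4,304.2421
P = 603.5688; Macaulay duration = 4,304.2421 / 603.5688 = 7.13132 half-year periods = 3.56566 years.
Modified duration = D_Mac / (1 + y) = 3.56566 / 1.0115 = 3.52512 years.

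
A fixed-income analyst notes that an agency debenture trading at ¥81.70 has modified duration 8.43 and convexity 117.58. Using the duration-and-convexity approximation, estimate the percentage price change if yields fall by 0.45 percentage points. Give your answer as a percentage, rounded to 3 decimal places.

+3.913%

Duration effect: -D_mod·Δy = -8.43 × (-0.0045) = +0.037935
Convexity effect: ½·C·(Δy)² = 0.5 × 117.58 × (-0.0045)² = +0.0011904975
ΔP/P ≈ +0.037935 + 0.0011904975 = +0.0391254975
= +3.91254975%.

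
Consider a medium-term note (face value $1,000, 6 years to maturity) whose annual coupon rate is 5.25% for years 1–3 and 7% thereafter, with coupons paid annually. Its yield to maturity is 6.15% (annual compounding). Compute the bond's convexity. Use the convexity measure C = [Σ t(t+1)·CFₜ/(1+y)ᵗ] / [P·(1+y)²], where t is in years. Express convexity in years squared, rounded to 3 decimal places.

31.201

With y = 0.0615:
  t   CF        PV=CF/(1+0.0615)^t    t·PV        t(t+1)·PV
  1        52.50        49.4583        49.4583          98.9166
  2        52.50        46.5929        93.1857         279.5571
  3        52.50        43.8934       131.6802         526.7209
  4        70.00        55.1338       220.5353       1,102.6763
  5        70.00        51.9395       259.6977       1,558.1860
  6     1,070.00       747.9349     4,487.6093      31,413.2649
  Σ                    994.9528     5,242.1665      34,979.3219
P = 994.9528.
Convexity = Σ t(t+1)·PV / [P·(1+y)²] = 34,979.3219 / (994.9528 × 1.126782) = 31.20103.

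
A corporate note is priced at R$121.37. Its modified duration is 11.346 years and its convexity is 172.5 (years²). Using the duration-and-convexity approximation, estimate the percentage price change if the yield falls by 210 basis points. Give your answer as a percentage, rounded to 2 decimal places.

Duration effect: -D_mod·Δy = -11.346 × (-0.021) = +0.238266
Convexity effect: ½·C·(Δy)² = 0.5 × 172.5 × (-0.021)² = +0.03803625
ΔP/P ≈ +0.238266 + 0.03803625 = +0.27630225
= +27.630225%.

+27.63%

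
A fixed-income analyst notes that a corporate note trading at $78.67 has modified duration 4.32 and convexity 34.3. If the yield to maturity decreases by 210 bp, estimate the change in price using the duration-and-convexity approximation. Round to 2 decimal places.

+$7.73

Duration effect: -D_mod·Δy = -4.32 × (-0.021) = +0.090720
Convexity effect: ½·C·(Δy)² = 0.5 × 34.3 × (-0.021)² = +0.00756315
ΔP/P ≈ +0.090720 + 0.00756315 = +0.09828315
ΔP ≈ 78.67 × (+0.09828315) = +7.7319354105.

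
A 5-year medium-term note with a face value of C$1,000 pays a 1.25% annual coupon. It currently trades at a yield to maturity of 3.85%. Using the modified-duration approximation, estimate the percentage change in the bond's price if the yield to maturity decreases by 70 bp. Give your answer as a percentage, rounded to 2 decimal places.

Periodic yield y = 0.0385. Modified duration first:
  t   CF        PV=CF/(1+0.0385)^t    t·PV
  1        12.50        12.0366        12.0366
  2        12.50        11.5904        23.1807
  3        12.50        11.1607        33.4820
  4        12.50        10.7469        42.9877
  5     1,012.50       838.2287     4,191.1435
  Σ                    883.7633     4,302.8305
P = 883.7633; D_Mac = 4.86876 yrs; D_mod = 4.86876/(1+0.0385) = 4.68826 yrs.
ΔP/P ≈ -D_mod · Δy = -4.68826 × (-0.007) = +0.032818 = +3.2818%.

+3.28%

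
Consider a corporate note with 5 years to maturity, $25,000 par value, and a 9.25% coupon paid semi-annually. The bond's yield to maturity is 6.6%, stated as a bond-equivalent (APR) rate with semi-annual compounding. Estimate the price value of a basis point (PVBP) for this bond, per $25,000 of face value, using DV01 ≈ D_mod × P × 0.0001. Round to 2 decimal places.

Periodic yield y = 0.033.
  t   CF        PV=CF/(1+0.033)^t    t·PV
  1     1,156.25     1,119.3127     1,119.3127
  2     1,156.25     1,083.5554     2,167.1107
  3     1,156.25     1,048.9403     3,146.8210
  4     1,156.25     1,015.4311     4,061.7244
  5     1,156.25       982.9924     4,914.9618
  6     1,156.25       951.5899     5,709.5393
  7     1,156.25       921.1906     6,448.3342
  8     1,156.25       891.7624     7,134.0995
  9     1,156.25       863.2744     7,769.4694
  10   26,156.25    18,904.8077   189,048.0772
  Σ                 27,782.8568   231,519.4500
P = 27,782.8568; D_Mac = 8.33318 half-year periods = 4.16659 yrs; D_mod = 4.03348 yrs.
DV01 ≈ 4.03348 × 27,782.8568 × 0.0001 = 11.206169.

$11.21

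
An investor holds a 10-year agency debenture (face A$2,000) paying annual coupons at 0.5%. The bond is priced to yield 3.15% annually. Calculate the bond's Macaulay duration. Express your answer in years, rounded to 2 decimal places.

9.74 years

Periodic yield y = 0.0315. Discount each cash flow and weight by its year:
  t   CF        PV=CF/(1+0.0315)^t    t·PV
  1        10.00         9.6946         9.6946
  2        10.00         9.3986        18.7971
  3        10.00         9.1116        27.3347
  4        10.00         8.8333        35.3332
  5        10.00         8.5636        42.8178
  6        10.00         8.3020        49.8122
  7        10.00         8.0485        56.3396
  8        10.00         7.8027        62.4218
  9        10.00         7.5644        68.0800
  10    2,010.00     1,474.0212    14,740.2122
  Σ                  1,551.3405    15,110.8430
Price P = Σ PV = 1,551.3405.
Macaulay duration = Σ(t·PV) / P = 15,110.8430 / 1,551.3405 = 9.74051 years.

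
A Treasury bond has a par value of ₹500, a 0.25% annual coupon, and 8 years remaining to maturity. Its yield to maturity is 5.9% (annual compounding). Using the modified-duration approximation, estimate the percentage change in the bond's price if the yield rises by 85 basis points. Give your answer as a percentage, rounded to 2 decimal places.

-6.35%

Periodic yield y = 0.059. Modified duration first:
  t   CF        PV=CF/(1+0.059)^t    t·PV
  1         1.25         1.1804         1.1804
  2         1.25         1.1146         2.2292
  3         1.25         1.0525         3.1575
  4         1.25         0.9939         3.9754
  5         1.25         0.9385         4.6925
  6         1.25         0.8862         5.3172
  7         1.25         0.8368         5.8578
  8       501.25       316.8741     2,534.9926
  Σ                    323.8769     2,561.4026
P = 323.8769; D_Mac = 7.90857 yrs; D_mod = 7.90857/(1+0.059) = 7.46796 yrs.
ΔP/P ≈ -D_mod · Δy = -7.46796 × (+0.0085) = -0.063478 = -6.3478%.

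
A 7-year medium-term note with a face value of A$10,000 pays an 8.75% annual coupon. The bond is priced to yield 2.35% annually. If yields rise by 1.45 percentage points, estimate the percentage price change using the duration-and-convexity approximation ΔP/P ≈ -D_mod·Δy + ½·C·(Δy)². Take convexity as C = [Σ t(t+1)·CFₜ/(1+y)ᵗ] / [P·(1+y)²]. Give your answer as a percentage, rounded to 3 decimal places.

With y = 0.0235:
  t   CF        PV=CF/(1+0.0235)^t    t·PV        t(t+1)·PV
  1       875.00       854.9096       854.9096       1,709.8192
  2       875.00       835.2805     1,670.5611       5,011.6832
  3       875.00       816.1021     2,448.3064       9,793.2256
  4       875.00       797.3641     3,189.4563      15,947.2815
  5       875.00       779.0563     3,895.2813      23,371.6876
  6       875.00       761.1688     4,567.0127      31,969.0891
  7    10,875.00     9,243.0294    64,701.2061     517,609.6490
  Σ                 14,086.9108    81,326.7335     605,412.4352
P = 14,086.9108; D_Mac = 5.77321 yrs; D_mod = 5.64066 yrs; C = 41.02607.
Duration effect: -5.64066 × (+0.0145) = -0.081790
Convexity effect: 0.5 × 41.02607 × (0.0145)² = +0.0043129
ΔP/P ≈ -0.081790 + 0.0043129 = -0.077477 = -7.7477%.

-7.748%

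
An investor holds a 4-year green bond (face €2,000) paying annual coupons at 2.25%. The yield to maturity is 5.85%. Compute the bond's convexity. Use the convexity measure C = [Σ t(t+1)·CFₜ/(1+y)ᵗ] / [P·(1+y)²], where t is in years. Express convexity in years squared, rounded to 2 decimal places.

With y = 0.0585:
  t   CF        PV=CF/(1+0.0585)^t    t·PV        t(t+1)·PV
  1        45.00        42.5130        42.5130          85.0260
  2        45.00        40.1634        80.3269         240.9806
  3        45.00        37.9437       113.8312         455.3247
  4     2,045.00     1,629.0329     6,516.1317      32,580.6586
  Σ                  1,749.6531     6,752.8027      33,361.9898
P = 1,749.6531.
Convexity = Σ t(t+1)·PV / [P·(1+y)²] = 33,361.9898 / (1,749.6531 × 1.120422) = 17.01838.

17.02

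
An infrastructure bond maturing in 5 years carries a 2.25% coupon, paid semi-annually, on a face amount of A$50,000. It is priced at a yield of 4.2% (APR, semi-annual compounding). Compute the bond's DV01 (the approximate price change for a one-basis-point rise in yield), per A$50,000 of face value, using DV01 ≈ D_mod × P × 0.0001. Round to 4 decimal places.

Periodic yield y = 0.021.
  t   CF        PV=CF/(1+0.021)^t    t·PV
  1       562.50       550.9305       550.9305
  2       562.50       539.5989     1,079.1978
  3       562.50       528.5004     1,585.5011
  4       562.50       517.6301     2,070.5206
  5       562.50       506.9835     2,534.9174
  6       562.50       496.5558     2,979.3349
  7       562.50       486.3426     3,404.3984
  8       562.50       476.3395     3,810.7159
  9       562.50       466.5421     4,198.8790
  10   50,562.50    41,074.3896   410,743.8959
  Σ                 45,643.8130   432,958.2915
P = 45,643.8130; D_Mac = 9.48559 half-year periods = 4.74279 yrs; D_mod = 4.64524 yrs.
DV01 ≈ 4.64524 × 45,643.8130 × 0.0001 = 21.202659.

A$21.2027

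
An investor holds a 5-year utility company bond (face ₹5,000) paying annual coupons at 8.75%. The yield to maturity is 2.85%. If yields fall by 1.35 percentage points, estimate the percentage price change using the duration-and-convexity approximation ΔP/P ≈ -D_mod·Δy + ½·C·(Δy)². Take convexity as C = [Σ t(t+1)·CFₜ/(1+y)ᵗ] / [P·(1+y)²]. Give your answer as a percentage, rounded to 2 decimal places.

With y = 0.0285:
  t   CF        PV=CF/(1+0.0285)^t    t·PV        t(t+1)·PV
  1       437.50       425.3768       425.3768         850.7535
  2       437.50       413.5895       827.1789       2,481.5368
  3       437.50       402.1288     1,206.3864       4,825.5455
  4       437.50       390.9857     1,563.9428       7,819.7140
  5     5,437.50     4,724.7386    23,623.6932     141,742.1593
  Σ                  6,356.8194    27,646.5781     157,719.7091
P = 6,356.8194; D_Mac = 4.34912 yrs; D_mod = 4.22861 yrs; C = 23.45511.
Duration effect: -4.22861 × (-0.0135) = +0.057086
Convexity effect: 0.5 × 23.45511 × (-0.0135)² = +0.0021373
ΔP/P ≈ +0.057086 + 0.0021373 = +0.059224 = +5.9224%.

+5.92%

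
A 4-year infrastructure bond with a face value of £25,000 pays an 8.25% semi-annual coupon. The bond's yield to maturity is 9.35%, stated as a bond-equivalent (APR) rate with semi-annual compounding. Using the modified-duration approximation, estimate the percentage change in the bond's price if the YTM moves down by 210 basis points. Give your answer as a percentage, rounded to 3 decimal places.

+6.974%

Periodic yield y = 0.04675. Modified duration first:
  t   CF        PV=CF/(1+0.04675)^t    t·PV
  1     1,031.25       985.1923       985.1923
  2     1,031.25       941.1916     1,882.3831
  3     1,031.25       899.1560     2,697.4680
  4     1,031.25       858.9979     3,435.9915
  5     1,031.25       820.6333     4,103.1663
  6     1,031.25       783.9821     4,703.8926
  7     1,031.25       748.9678     5,242.7749
  8    26,031.25    18,061.3940   144,491.1520
  Σ                 24,099.5149   167,542.0206
P = 24,099.5149; D_Mac = 6.95209 half-year periods = 3.47605 yrs; D_mod = 3.47605/(1+0.04675) = 3.32080 yrs.
ΔP/P ≈ -D_mod · Δy = -3.32080 × (-0.021) = +0.069737 = +6.9737%.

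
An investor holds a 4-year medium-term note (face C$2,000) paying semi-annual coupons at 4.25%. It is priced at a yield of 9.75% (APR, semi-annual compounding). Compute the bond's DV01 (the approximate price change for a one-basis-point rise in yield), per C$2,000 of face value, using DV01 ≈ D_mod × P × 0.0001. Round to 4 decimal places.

Periodic yield y = 0.04875.
  t   CF        PV=CF/(1+0.04875)^t    t·PV
  1        42.50        40.5244        40.5244
  2        42.50        38.6407        77.2814
  3        42.50        36.8445       110.5336
  4        42.50        35.1319       140.5274
  5        42.50        33.4988       167.4939
  6        42.50        31.9416       191.6498
  7        42.50        30.4569       213.1980
  8     2,042.50     1,395.6813    11,165.4508
  Σ                  1,642.7201    12,106.6593
P = 1,642.7201; D_Mac = 7.36989 half-year periods = 3.68494 yrs; D_mod = 3.51365 yrs.
DV01 ≈ 3.51365 × 1,642.7201 × 0.0001 = 0.577195.

C$0.5772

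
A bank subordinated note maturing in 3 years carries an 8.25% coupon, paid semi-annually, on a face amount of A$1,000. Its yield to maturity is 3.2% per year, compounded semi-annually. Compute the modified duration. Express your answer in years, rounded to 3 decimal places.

Periodic yield y = 0.016. First find Macaulay duration:
  t   CF        PV=CF/(1+0.016)^t    t·PV
  1        41.25        40.6004        40.6004
  2        41.25        39.9610        79.9220
  3        41.25        39.3317       117.9951
  4        41.25        38.7123       154.8493
  5        41.25        38.1027       190.5134
  6     1,041.25       946.6573     5,679.9435
  Σ                  1,143.3654     6,263.8237
P = 1,143.3654; Macaulay duration = 6,263.8237 / 1,143.3654 = 5.47841 half-year periods = 2.73920 years.
Modified duration = D_Mac / (1 + y) = 2.73920 / 1.016 = 2.69607 years.

2.696 years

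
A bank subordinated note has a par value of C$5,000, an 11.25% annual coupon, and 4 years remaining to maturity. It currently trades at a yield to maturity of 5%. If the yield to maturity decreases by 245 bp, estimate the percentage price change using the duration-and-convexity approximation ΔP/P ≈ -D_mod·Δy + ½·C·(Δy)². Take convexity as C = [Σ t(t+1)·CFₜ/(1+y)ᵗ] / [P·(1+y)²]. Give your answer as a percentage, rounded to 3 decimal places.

With y = 0.05:
  t   CF        PV=CF/(1+0.05)^t    t·PV        t(t+1)·PV
  1       562.50       535.7143       535.7143       1,071.4286
  2       562.50       510.2041     1,020.4082       3,061.2245
  3       562.50       485.9086     1,457.7259       5,830.9038
  4     5,562.50     4,576.2825    18,305.1301      91,525.6503
  Σ                  6,108.1095    21,318.9785     101,489.2072
P = 6,108.1095; D_Mac = 3.49027 yrs; D_mod = 3.32407 yrs; C = 15.07074.
Duration effect: -3.32407 × (-0.0245) = +0.081440
Convexity effect: 0.5 × 15.07074 × (-0.0245)² = +0.0045231
ΔP/P ≈ +0.081440 + 0.0045231 = +0.085963 = +8.5963%.

+8.596%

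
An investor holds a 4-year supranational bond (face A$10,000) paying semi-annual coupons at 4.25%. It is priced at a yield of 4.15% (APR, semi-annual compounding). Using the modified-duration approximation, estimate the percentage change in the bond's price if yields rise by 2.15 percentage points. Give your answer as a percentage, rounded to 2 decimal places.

-7.84%

Periodic yield y = 0.02075. Modified duration first:
  t   CF        PV=CF/(1+0.02075)^t    t·PV
  1       212.50       208.1803       208.1803
  2       212.50       203.9483       407.8967
  3       212.50       199.8024       599.4073
  4       212.50       195.7408       782.9632
  5       212.50       191.7618       958.8088
  6       212.50       187.8636     1,127.1815
  7       212.50       184.0447     1,288.3126
  8    10,212.50     8,665.1675    69,321.3398
  Σ                 10,036.5093    74,694.0901
P = 10,036.5093; D_Mac = 7.44224 half-year periods = 3.72112 yrs; D_mod = 3.72112/(1+0.02075) = 3.64548 yrs.
ΔP/P ≈ -D_mod · Δy = -3.64548 × (+0.0215) = -0.078378 = -7.8378%.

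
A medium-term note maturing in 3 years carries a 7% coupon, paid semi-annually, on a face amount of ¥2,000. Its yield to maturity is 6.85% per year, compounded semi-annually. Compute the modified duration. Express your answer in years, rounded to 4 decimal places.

Periodic yield y = 0.03425. First find Macaulay duration:
  t   CF        PV=CF/(1+0.03425)^t    t·PV
  1        70.00        67.6819        67.6819
  2        70.00        65.4406       130.8811
  3        70.00        63.2734       189.8203
  4        70.00        61.1781       244.7124
  5        70.00        59.1521       295.7607
  6     2,070.00     1,691.2864    10,147.7187
  Σ                  2,008.0126    11,076.5750
P = 2,008.0126; Macaulay duration = 11,076.5750 / 2,008.0126 = 5.51619 half-year periods = 2.75809 years.
Modified duration = D_Mac / (1 + y) = 2.75809 / 1.03425 = 2.66676 years.

2.6668 years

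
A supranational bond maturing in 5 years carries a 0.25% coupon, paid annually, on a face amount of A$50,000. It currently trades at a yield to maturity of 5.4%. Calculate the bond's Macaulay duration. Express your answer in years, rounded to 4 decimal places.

4.9711 years

Periodic yield y = 0.054. Discount each cash flow and weight by its year:
  t   CF        PV=CF/(1+0.054)^t    t·PV
  1       125.00       118.5958       118.5958
  2       125.00       112.5198       225.0395
  3       125.00       106.7550       320.2650
  4       125.00       101.2856       405.1423
  5    50,125.00    38,534.6422   192,673.2112
  Σ                 38,973.7984   193,742.2538
Price P = Σ PV = 38,973.7984.
Macaulay duration = Σ(t·PV) / P = 193,742.2538 / 38,973.7984 = 4.97109 years.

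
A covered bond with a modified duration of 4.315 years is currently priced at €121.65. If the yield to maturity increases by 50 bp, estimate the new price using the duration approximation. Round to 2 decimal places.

€119.03

Duration approximation: ΔP/P ≈ -D_mod · Δy = -4.315 × (+0.005) = -0.021575.
New price ≈ 121.65 × (1 - 0.021575) = 119.02540125.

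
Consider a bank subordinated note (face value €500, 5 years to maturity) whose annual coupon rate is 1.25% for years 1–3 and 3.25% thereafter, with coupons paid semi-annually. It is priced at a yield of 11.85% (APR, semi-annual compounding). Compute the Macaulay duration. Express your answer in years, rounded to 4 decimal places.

Periodic yield y = 0.05925. Discount each cash flow and weight by its period:
  t   CF        PV=CF/(1+0.05925)^t    t·PV
  1        3.125         2.9502         2.9502
  2        3.125         2.7852         5.5704
  3        3.125         2.6294         7.8882
  4        3.125         2.4823         9.9292
  5        3.125         2.3435        11.7173
  6        3.125         2.2124        13.2743
  7        8.125         5.4304        38.0130
  8        8.125         5.1267        41.0134
  9        8.125         4.8399        43.5592
  10     508.125       285.7497     2,857.4973
  Σ                    316.5497     3,031.4124
Price P = Σ PV = 316.5497.
Macaulay duration = Σ(t·PV) / P = 3,031.4124 / 316.5497 = 9.57642 half-year periods.
In years: 9.57642 / 2 = 4.78821 years.

4.7882 years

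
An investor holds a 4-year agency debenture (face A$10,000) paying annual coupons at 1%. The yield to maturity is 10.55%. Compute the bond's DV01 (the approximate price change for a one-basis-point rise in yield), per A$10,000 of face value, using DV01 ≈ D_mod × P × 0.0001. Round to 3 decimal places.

Periodic yield y = 0.1055.
  t   CF        PV=CF/(1+0.1055)^t    t·PV
  1       100.00        90.4568        90.4568
  2       100.00        81.8243       163.6487
  3       100.00        74.0157       222.0471
  4    10,100.00     6,762.1747    27,048.6988
  Σ                  7,008.4715    27,524.8513
P = 7,008.4715; D_Mac = 3.92737 yrs; D_mod = 3.55257 yrs.
DV01 ≈ 3.55257 × 7,008.4715 × 0.0001 = 2.489810.

A$2.490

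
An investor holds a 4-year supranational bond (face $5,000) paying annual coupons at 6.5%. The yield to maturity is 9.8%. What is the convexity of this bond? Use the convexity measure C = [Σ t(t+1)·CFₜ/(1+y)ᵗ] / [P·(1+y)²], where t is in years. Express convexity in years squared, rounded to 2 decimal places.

14.54

With y = 0.098:
  t   CF        PV=CF/(1+0.098)^t    t·PV        t(t+1)·PV
  1       325.00       295.9927       295.9927         591.9854
  2       325.00       269.5744       539.1488       1,617.4465
  3       325.00       245.5140       736.5421       2,946.1685
  4     5,325.00     3,663.6186    14,654.4743      73,272.3714
  Σ                  4,474.6997    16,226.1580      78,427.9719
P = 4,474.6997.
Convexity = Σ t(t+1)·PV / [P·(1+y)²] = 78,427.9719 / (4,474.6997 × 1.205604) = 14.53792.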